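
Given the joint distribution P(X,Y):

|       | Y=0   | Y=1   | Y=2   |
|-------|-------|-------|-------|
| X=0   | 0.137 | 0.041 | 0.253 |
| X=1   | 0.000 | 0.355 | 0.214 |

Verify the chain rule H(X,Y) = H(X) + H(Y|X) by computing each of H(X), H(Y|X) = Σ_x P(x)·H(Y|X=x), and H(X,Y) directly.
H(X) = 0.9862 bits, H(Y|X) = 1.1037 bits, H(X,Y) = 2.0899 bits

Marginal of X (row sums):
  P(X=0) = 0.137 + 0.041 + 0.253 = 0.431
  P(X=1) = 0.000 + 0.355 + 0.214 = 0.569
H(X) = -[0.431·log₂(0.431) + 0.569·log₂(0.569)]
  = 0.52334 + 0.46288 = 0.9862 bits

H(Y|X) = Σ_x P(x)·H(Y|X=x):
  X=0: P(X=0) = 0.431, P(Y|X=0) = (137/431, 41/431, 253/431) → H(Y|X=0) = 1.29960
  X=1: P(X=1) = 0.569, P(Y|X=1) = (0, 355/569, 214/569) → H(Y|X=1) = 0.95524
H(Y|X) = 0.431·1.29960 + 0.569·0.95524 = 1.1037 bits

H(X,Y) = -Σ_{x,y} P(x,y) log₂ P(x,y). Per-cell terms -P(x,y)·log₂P(x,y):
  X=0: 0.39288, 0.18894, 0.50165
  X=1: 0.00000, 0.53041, 0.47600
  (cells with P = 0 contribute 0)
Sum of the 6 terms: H(X,Y) = 2.0899 bits

Chain rule check:
  H(X) + H(Y|X) = 0.9862 + 1.1037 = 2.0899 bits
  H(X,Y) = 2.0899 bits
✓ Chain rule verified.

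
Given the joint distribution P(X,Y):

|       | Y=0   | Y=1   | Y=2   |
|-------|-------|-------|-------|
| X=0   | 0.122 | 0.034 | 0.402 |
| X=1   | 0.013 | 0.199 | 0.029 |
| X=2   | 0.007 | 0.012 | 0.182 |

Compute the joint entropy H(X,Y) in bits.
2.3318 bits

H(X,Y) = -Σ_{x,y} P(x,y) log₂ P(x,y). Per-cell terms -P(x,y)·log₂P(x,y):
  X=0: 0.3703, 0.1659, 0.5285
  X=1: 0.0814, 0.4635, 0.1481
  X=2: 0.0501, 0.0766, 0.4474
Sum of the 9 terms: H(X,Y) = 2.3318 bits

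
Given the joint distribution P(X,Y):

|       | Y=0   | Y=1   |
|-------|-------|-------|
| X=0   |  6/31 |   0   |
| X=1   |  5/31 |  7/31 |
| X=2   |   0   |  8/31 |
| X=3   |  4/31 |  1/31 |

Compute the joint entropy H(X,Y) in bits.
2.4132 bits

H(X,Y) = -Σ_{x,y} P(x,y) log₂ P(x,y). Per-cell terms -P(x,y)·log₂P(x,y):
  X=0: 0.45856, 0.00000
  X=1: 0.42456, 0.48477
  X=2: 0.00000, 0.50431
  X=3: 0.38119, 0.15981
  (cells with P = 0 contribute 0)
Sum of the 8 terms: H(X,Y) = 2.4132 bits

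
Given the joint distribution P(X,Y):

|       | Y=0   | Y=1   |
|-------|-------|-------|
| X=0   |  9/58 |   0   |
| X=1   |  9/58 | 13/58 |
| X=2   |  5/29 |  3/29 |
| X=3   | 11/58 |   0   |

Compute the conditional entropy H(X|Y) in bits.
1.6361 bits

H(X|Y) = H(X,Y) - H(Y)

H(X,Y) = -Σ_{x,y} P(x,y) log₂ P(x,y). Per-cell terms -P(x,y)·log₂P(x,y):
  X=0: 0.41711, 0.00000
  X=1: 0.41711, 0.48359
  X=2: 0.43725, 0.33859
  X=3: 0.45490, 0.00000
  (cells with P = 0 contribute 0)
Sum of the 8 terms: H(X,Y) = 2.54855 bits

Marginal of Y (column sums):
  P(Y=0) = 9/58 + 9/58 + 5/29 + 11/58 = 39/58
  P(Y=1) = 0 + 13/58 + 3/29 + 0 = 19/58
H(Y) = -[(39/58)·log₂(39/58) + (19/58)·log₂(19/58)]
  = 0.38501 + 0.52743 = 0.91244 bits

H(X|Y) = H(X,Y) - H(Y) = 2.54855 - 0.91244 = 1.6361 bits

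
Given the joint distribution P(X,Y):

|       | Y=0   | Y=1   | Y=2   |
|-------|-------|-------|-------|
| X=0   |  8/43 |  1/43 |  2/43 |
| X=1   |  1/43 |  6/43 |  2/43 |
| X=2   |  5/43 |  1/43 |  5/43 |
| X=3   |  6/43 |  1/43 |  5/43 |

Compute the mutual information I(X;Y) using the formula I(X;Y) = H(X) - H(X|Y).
0.2616 bits

I(X;Y) = H(X) - H(X|Y)

Marginal of X (row sums):
  P(X=0) = 8/43 + 1/43 + 2/43 = 11/43
  P(X=1) = 1/43 + 6/43 + 2/43 = 9/43
  P(X=2) = 5/43 + 1/43 + 5/43 = 11/43
  P(X=3) = 6/43 + 1/43 + 5/43 = 12/43
H(X) = -[(11/43)·log₂(11/43) + (9/43)·log₂(9/43) + (11/43)·log₂(11/43) + (12/43)·log₂(12/43)]
  = 0.5031434 + 0.4722572 + 0.5031434 + 0.5138518 = 1.992396 bits

Marginal of Y (column sums):
  P(Y=0) = 8/43 + 1/43 + 5/43 + 6/43 = 20/43
  P(Y=1) = 1/43 + 6/43 + 1/43 + 1/43 = 9/43
  P(Y=2) = 2/43 + 2/43 + 5/43 + 5/43 = 14/43
H(X|Y) = Σ_y P(y)·H(X|Y=y):
  Y=0: P(Y=0) = 20/43, P(X|Y=0) = (2/5, 1/20, 1/4, 3/10) → H(X|Y=0) = 1.7659573
  Y=1: P(Y=1) = 9/43, P(X|Y=1) = (1/9, 2/3, 1/9, 1/9) → H(X|Y=1) = 1.4466167
  Y=2: P(Y=2) = 14/43, P(X|Y=2) = (1/7, 1/7, 5/14, 5/14) → H(X|Y=2) = 1.8631206
H(X|Y) = (20/43)·1.7659573 + (9/43)·1.4466167 + (14/43)·1.8631206 = 1.730753 bits

I(X;Y) = H(X) - H(X|Y) = 1.992396 - 1.730753 = 0.2616 bits

Cross-check via I(X;Y) = H(X) + H(Y) - H(X,Y): computing H(Y) from the column sums and H(X,Y) from the 12 cells in the same way gives H(Y) = 1.512989 bits and H(X,Y) = 3.243742 bits, so
I(X;Y) = 1.992396 + 1.512989 - 3.243742 = 0.2616 bits ✓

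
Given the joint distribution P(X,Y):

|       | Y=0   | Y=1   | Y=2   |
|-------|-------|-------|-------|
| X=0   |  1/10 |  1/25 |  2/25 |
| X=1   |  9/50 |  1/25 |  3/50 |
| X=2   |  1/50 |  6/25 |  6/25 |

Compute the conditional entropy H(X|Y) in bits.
1.2076 bits

H(X|Y) = H(X,Y) - H(Y)

H(X,Y) = -Σ_{x,y} P(x,y) log₂ P(x,y). Per-cell terms -P(x,y)·log₂P(x,y):
  X=0: 0.3322, 0.1858, 0.2915
  X=1: 0.4453, 0.1858, 0.2435
  X=2: 0.1129, 0.4941, 0.4941
Sum of the 9 terms: H(X,Y) = 2.7852 bits

Marginal of Y (column sums):
  P(Y=0) = 1/10 + 9/50 + 1/50 = 3/10
  P(Y=1) = 1/25 + 1/25 + 6/25 = 8/25
  P(Y=2) = 2/25 + 3/50 + 6/25 = 19/50
H(Y) = -[(3/10)·log₂(3/10) + (8/25)·log₂(8/25) + (19/50)·log₂(19/50)]
  = 0.5211 + 0.5260 + 0.5305 = 1.5776 bits

H(X|Y) = H(X,Y) - H(Y) = 2.7852 - 1.5776 = 1.2076 bits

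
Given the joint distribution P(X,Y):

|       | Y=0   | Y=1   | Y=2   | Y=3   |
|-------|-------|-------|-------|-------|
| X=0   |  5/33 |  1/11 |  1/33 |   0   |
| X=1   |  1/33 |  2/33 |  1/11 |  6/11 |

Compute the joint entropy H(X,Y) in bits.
2.0693 bits

H(X,Y) = -Σ_{x,y} P(x,y) log₂ P(x,y). Per-cell terms -P(x,y)·log₂P(x,y):
  X=0: 0.41249, 0.31449, 0.15286, 0.00000
  X=1: 0.15286, 0.24511, 0.31449, 0.47698
  (cells with P = 0 contribute 0)
Sum of the 8 terms: H(X,Y) = 2.0693 bits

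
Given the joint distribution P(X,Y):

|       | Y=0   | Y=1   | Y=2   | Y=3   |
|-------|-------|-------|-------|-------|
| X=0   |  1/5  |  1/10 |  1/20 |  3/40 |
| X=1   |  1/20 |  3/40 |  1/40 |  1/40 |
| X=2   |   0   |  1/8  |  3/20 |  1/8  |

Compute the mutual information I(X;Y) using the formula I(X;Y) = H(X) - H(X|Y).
0.2670 bits

I(X;Y) = H(X) - H(X|Y)

Marginal of X (row sums):
  P(X=0) = 1/5 + 1/10 + 1/20 + 3/40 = 17/40
  P(X=1) = 1/20 + 3/40 + 1/40 + 1/40 = 7/40
  P(X=2) = 0 + 1/8 + 3/20 + 1/8 = 2/5
H(X) = -[(17/40)·log₂(17/40) + (7/40)·log₂(7/40) + (2/5)·log₂(2/5)]
  = 0.5246 + 0.4401 + 0.5288 = 1.4935 bits

Marginal of Y (column sums):
  P(Y=0) = 1/5 + 1/20 + 0 = 1/4
  P(Y=1) = 1/10 + 3/40 + 1/8 = 3/10
  P(Y=2) = 1/20 + 1/40 + 3/20 = 9/40
  P(Y=3) = 3/40 + 1/40 + 1/8 = 9/40
H(X|Y) = Σ_y P(y)·H(X|Y=y):
  Y=0: P(Y=0) = 1/4, P(X|Y=0) = (4/5, 1/5, 0) → H(X|Y=0) = 0.7219
  Y=1: P(Y=1) = 3/10, P(X|Y=1) = (1/3, 1/4, 5/12) → H(X|Y=1) = 1.5546
  Y=2: P(Y=2) = 9/40, P(X|Y=2) = (2/9, 1/9, 2/3) → H(X|Y=2) = 1.2244
  Y=3: P(Y=3) = 9/40, P(X|Y=3) = (1/3, 1/9, 5/9) → H(X|Y=3) = 1.3516
H(X|Y) = (1/4)·0.7219 + (3/10)·1.5546 + (9/40)·1.2244 + (9/40)·1.3516 = 1.2265 bits

I(X;Y) = H(X) - H(X|Y) = 1.4935 - 1.2265 = 0.2670 bits

Cross-check via I(X;Y) = H(X) + H(Y) - H(X,Y): computing H(Y) from the column sums and H(X,Y) from the 12 cells in the same way gives H(Y) = 1.9895 bits and H(X,Y) = 3.2160 bits, so
I(X;Y) = 1.4935 + 1.9895 - 3.2160 = 0.2670 bits ✓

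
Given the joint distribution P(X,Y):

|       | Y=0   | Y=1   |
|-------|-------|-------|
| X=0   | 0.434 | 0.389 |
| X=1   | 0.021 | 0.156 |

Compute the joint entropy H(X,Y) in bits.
1.5877 bits

H(X,Y) = -Σ_{x,y} P(x,y) log₂ P(x,y). Per-cell terms -P(x,y)·log₂P(x,y):
  X=0: 0.52264, 0.52988
  X=1: 0.11704, 0.41814
Sum of the 4 terms: H(X,Y) = 1.5877 bits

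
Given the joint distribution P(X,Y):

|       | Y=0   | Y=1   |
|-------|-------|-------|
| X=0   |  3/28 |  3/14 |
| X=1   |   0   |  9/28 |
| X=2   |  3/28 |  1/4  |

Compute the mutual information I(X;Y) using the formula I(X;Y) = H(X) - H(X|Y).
0.1397 bits

I(X;Y) = H(X) - H(X|Y)

Marginal of X (row sums):
  P(X=0) = 3/28 + 3/14 = 9/28
  P(X=1) = 0 + 9/28 = 9/28
  P(X=2) = 3/28 + 1/4 = 5/14
H(X) = -[(9/28)·log₂(9/28) + (9/28)·log₂(9/28) + (5/14)·log₂(5/14)]
  = 0.526317 + 0.526317 + 0.530510 = 1.58314 bits

Marginal of Y (column sums):
  P(Y=0) = 3/28 + 0 + 3/28 = 3/14
  P(Y=1) = 3/14 + 9/28 + 1/4 = 11/14
H(X|Y) = Σ_y P(y)·H(X|Y=y):
  Y=0: P(Y=0) = 3/14, P(X|Y=0) = (1/2, 0, 1/2) → H(X|Y=0) = 1.000000
  Y=1: P(Y=1) = 11/14, P(X|Y=1) = (3/11, 9/22, 7/22) → H(X|Y=1) = 1.564405
H(X|Y) = (3/14)·1.000000 + (11/14)·1.564405 = 1.44346 bits

I(X;Y) = H(X) - H(X|Y) = 1.58314 - 1.44346 = 0.1397 bits

Cross-check via I(X;Y) = H(X) + H(Y) - H(X,Y): computing H(Y) from the column sums and H(X,Y) from the 6 cells in the same way gives H(Y) = 0.74960 bits and H(X,Y) = 2.19306 bits, so
I(X;Y) = 1.58314 + 0.74960 - 2.19306 = 0.1397 bits ✓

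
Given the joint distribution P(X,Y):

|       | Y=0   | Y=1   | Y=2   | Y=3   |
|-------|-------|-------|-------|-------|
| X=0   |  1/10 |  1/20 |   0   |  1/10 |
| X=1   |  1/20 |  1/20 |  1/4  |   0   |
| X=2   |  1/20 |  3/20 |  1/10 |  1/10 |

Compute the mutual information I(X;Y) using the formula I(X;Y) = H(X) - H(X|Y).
0.4140 bits

I(X;Y) = H(X) - H(X|Y)

Marginal of X (row sums):
  P(X=0) = 1/10 + 1/20 + 0 + 1/10 = 1/4
  P(X=1) = 1/20 + 1/20 + 1/4 + 0 = 7/20
  P(X=2) = 1/20 + 3/20 + 1/10 + 1/10 = 2/5
H(X) = -[(1/4)·log₂(1/4) + (7/20)·log₂(7/20) + (2/5)·log₂(2/5)]
  = 0.50000 + 0.53010 + 0.52877 = 1.55887 bits

Marginal of Y (column sums):
  P(Y=0) = 1/10 + 1/20 + 1/20 = 1/5
  P(Y=1) = 1/20 + 1/20 + 3/20 = 1/4
  P(Y=2) = 0 + 1/4 + 1/10 = 7/20
  P(Y=3) = 1/10 + 0 + 1/10 = 1/5
H(X|Y) = Σ_y P(y)·H(X|Y=y):
  Y=0: P(Y=0) = 1/5, P(X|Y=0) = (1/2, 1/4, 1/4) → H(X|Y=0) = 1.50000
  Y=1: P(Y=1) = 1/4, P(X|Y=1) = (1/5, 1/5, 3/5) → H(X|Y=1) = 1.37095
  Y=2: P(Y=2) = 7/20, P(X|Y=2) = (0, 5/7, 2/7) → H(X|Y=2) = 0.86312
  Y=3: P(Y=3) = 1/5, P(X|Y=3) = (1/2, 0, 1/2) → H(X|Y=3) = 1.00000
H(X|Y) = (1/5)·1.50000 + (1/4)·1.37095 + (7/20)·0.86312 + (1/5)·1.00000 = 1.14483 bits

I(X;Y) = H(X) - H(X|Y) = 1.55887 - 1.14483 = 0.4140 bits

Cross-check via I(X;Y) = H(X) + H(Y) - H(X,Y): computing H(Y) from the column sums and H(X,Y) from the 12 cells in the same way gives H(Y) = 1.95887 bits and H(X,Y) = 3.10370 bits, so
I(X;Y) = 1.55887 + 1.95887 - 3.10370 = 0.4140 bits ✓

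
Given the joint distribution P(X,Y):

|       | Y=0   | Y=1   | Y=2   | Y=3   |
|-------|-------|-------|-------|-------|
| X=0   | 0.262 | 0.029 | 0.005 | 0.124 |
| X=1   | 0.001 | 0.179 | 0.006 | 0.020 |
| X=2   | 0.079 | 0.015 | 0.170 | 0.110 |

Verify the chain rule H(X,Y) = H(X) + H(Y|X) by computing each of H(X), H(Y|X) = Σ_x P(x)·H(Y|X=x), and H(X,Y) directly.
H(X) = 1.5258 bits, H(Y|X) = 1.3167 bits, H(X,Y) = 2.8425 bits

Marginal of X (row sums):
  P(X=0) = 0.262 + 0.029 + 0.005 + 0.124 = 0.420
  P(X=1) = 0.001 + 0.179 + 0.006 + 0.020 = 0.206
  P(X=2) = 0.079 + 0.015 + 0.170 + 0.110 = 0.374
H(X) = -[0.420·log₂(0.420) + 0.206·log₂(0.206) + 0.374·log₂(0.374)]
  = 0.52565 + 0.46953 + 0.53066 = 1.5258 bits

H(Y|X) = Σ_x P(x)·H(Y|X=x):
  X=0: P(X=0) = 0.420, P(Y|X=0) = (131/210, 29/420, 1/84, 31/105) → H(Y|X=0) = 1.28670
  X=1: P(X=1) = 0.206, P(Y|X=1) = (1/206, 179/206, 3/103, 10/103) → H(Y|X=1) = 0.68868
  X=2: P(X=2) = 0.374, P(Y|X=2) = (79/374, 15/374, 5/11, 5/17) → H(Y|X=2) = 1.69623
H(Y|X) = 0.420·1.28670 + 0.206·0.68868 + 0.374·1.69623 = 1.3167 bits

H(X,Y) = -Σ_{x,y} P(x,y) log₂ P(x,y). Per-cell terms -P(x,y)·log₂P(x,y):
  X=0: 0.50628, 0.14813, 0.03822, 0.37344
  X=1: 0.00997, 0.44427, 0.04428, 0.11288
  X=2: 0.28930, 0.09088, 0.43459, 0.35029
Sum of the 12 terms: H(X,Y) = 2.8425 bits

Chain rule check:
  H(X) + H(Y|X) = 1.5258 + 1.3167 = 2.8425 bits
  H(X,Y) = 2.8425 bits
✓ Chain rule verified.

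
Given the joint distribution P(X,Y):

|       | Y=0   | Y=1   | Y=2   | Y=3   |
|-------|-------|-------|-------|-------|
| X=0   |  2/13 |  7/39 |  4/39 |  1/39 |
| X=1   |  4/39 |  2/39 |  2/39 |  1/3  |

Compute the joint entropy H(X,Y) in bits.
2.6375 bits

H(X,Y) = -Σ_{x,y} P(x,y) log₂ P(x,y). Per-cell terms -P(x,y)·log₂P(x,y):
  X=0: 0.41545, 0.44478, 0.33696, 0.13552
  X=1: 0.33696, 0.21976, 0.21976, 0.52832
Sum of the 8 terms: H(X,Y) = 2.6375 bits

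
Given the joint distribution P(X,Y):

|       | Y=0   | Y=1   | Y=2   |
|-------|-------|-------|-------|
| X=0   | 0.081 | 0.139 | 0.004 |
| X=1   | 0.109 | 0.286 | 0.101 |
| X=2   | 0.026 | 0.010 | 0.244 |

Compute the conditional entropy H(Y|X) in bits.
1.1208 bits

H(Y|X) = H(X,Y) - H(X)

H(X,Y) = -Σ_{x,y} P(x,y) log₂ P(x,y). Per-cell terms -P(x,y)·log₂P(x,y):
  X=0: 0.293701, 0.395711, 0.031863
  X=1: 0.348538, 0.516491, 0.334065
  X=2: 0.136899, 0.066439, 0.496551
Sum of the 9 terms: H(X,Y) = 2.62026 bits

Marginal of X (row sums):
  P(X=0) = 0.081 + 0.139 + 0.004 = 0.224
  P(X=1) = 0.109 + 0.286 + 0.101 = 0.496
  P(X=2) = 0.026 + 0.010 + 0.244 = 0.280
H(X) = -[0.224·log₂(0.224) + 0.496·log₂(0.496) + 0.280·log₂(0.280)]
  = 0.483488 + 0.501748 + 0.514220 = 1.49946 bits

H(Y|X) = H(X,Y) - H(X) = 2.62026 - 1.49946 = 1.1208 bits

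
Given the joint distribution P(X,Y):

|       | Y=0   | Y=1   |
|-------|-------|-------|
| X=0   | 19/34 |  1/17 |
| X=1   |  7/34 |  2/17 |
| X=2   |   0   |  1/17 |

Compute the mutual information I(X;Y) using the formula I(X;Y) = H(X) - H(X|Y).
0.2009 bits

I(X;Y) = H(X) - H(X|Y)

Marginal of X (row sums):
  P(X=0) = 19/34 + 1/17 = 21/34
  P(X=1) = 7/34 + 2/17 = 11/34
  P(X=2) = 0 + 1/17 = 1/17
H(X) = -[(21/34)·log₂(21/34) + (11/34)·log₂(11/34) + (1/17)·log₂(1/17)]
  = 0.4294 + 0.5267 + 0.2404 = 1.1965 bits

Marginal of Y (column sums):
  P(Y=0) = 19/34 + 7/34 + 0 = 13/17
  P(Y=1) = 1/17 + 2/17 + 1/17 = 4/17
H(X|Y) = Σ_y P(y)·H(X|Y=y):
  Y=0: P(Y=0) = 13/17, P(X|Y=0) = (19/26, 7/26, 0) → H(X|Y=0) = 0.8404
  Y=1: P(Y=1) = 4/17, P(X|Y=1) = (1/4, 1/2, 1/4) → H(X|Y=1) = 1.5000
H(X|Y) = (13/17)·0.8404 + (4/17)·1.5000 = 0.9956 bits

I(X;Y) = H(X) - H(X|Y) = 1.1965 - 0.9956 = 0.2009 bits

Cross-check via I(X;Y) = H(X) + H(Y) - H(X,Y): computing H(Y) from the column sums and H(X,Y) from the 6 cells in the same way gives H(Y) = 0.7871 bits and H(X,Y) = 1.7827 bits, so
I(X;Y) = 1.1965 + 0.7871 - 1.7827 = 0.2009 bits ✓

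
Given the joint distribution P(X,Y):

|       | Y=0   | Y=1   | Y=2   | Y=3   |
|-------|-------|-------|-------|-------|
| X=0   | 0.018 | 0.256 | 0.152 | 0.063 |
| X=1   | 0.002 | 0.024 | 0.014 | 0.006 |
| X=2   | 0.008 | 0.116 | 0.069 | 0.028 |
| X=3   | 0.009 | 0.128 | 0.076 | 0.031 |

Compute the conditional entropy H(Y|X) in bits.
1.5681 bits

H(Y|X) = H(X,Y) - H(X)

H(X,Y) = -Σ_{x,y} P(x,y) log₂ P(x,y). Per-cell terms -P(x,y)·log₂P(x,y):
  X=0: 0.1043, 0.5032, 0.4131, 0.2513
  X=1: 0.0179, 0.1291, 0.0862, 0.0443
  X=2: 0.0557, 0.3605, 0.2662, 0.1444
  X=3: 0.0612, 0.3796, 0.2826, 0.1554
Sum of the 16 terms: H(X,Y) = 3.2550 bits

Marginal of X (row sums):
  P(X=0) = 0.018 + 0.256 + 0.152 + 0.063 = 0.489
  P(X=1) = 0.002 + 0.024 + 0.014 + 0.006 = 0.046
  P(X=2) = 0.008 + 0.116 + 0.069 + 0.028 = 0.221
  P(X=3) = 0.009 + 0.128 + 0.076 + 0.031 = 0.244
H(X) = -[0.489·log₂(0.489) + 0.046·log₂(0.046) + 0.221·log₂(0.221) + 0.244·log₂(0.244)]
  = 0.5047 + 0.2043 + 0.4813 + 0.4966 = 1.6869 bits

H(Y|X) = H(X,Y) - H(X) = 3.2550 - 1.6869 = 1.5681 bits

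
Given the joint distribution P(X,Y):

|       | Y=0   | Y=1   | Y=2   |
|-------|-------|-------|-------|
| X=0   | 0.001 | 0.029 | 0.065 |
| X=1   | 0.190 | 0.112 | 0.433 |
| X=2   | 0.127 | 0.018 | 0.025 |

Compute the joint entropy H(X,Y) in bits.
2.3617 bits

H(X,Y) = -Σ_{x,y} P(x,y) log₂ P(x,y). Per-cell terms -P(x,y)·log₂P(x,y):
  X=0: 0.00997, 0.14813, 0.25632
  X=1: 0.45523, 0.35374, 0.52287
  X=2: 0.37809, 0.10433, 0.13305
Sum of the 9 terms: H(X,Y) = 2.3617 bits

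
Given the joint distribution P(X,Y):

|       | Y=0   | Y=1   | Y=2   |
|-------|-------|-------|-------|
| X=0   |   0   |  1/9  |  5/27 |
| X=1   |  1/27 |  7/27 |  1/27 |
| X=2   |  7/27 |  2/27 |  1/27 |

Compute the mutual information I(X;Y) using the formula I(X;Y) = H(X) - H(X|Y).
0.5048 bits

I(X;Y) = H(X) - H(X|Y)

Marginal of X (row sums):
  P(X=0) = 0 + 1/9 + 5/27 = 8/27
  P(X=1) = 1/27 + 7/27 + 1/27 = 1/3
  P(X=2) = 7/27 + 2/27 + 1/27 = 10/27
H(X) = -[(8/27)·log₂(8/27) + (1/3)·log₂(1/3) + (10/27)·log₂(10/27)]
  = 0.519967 + 0.528321 + 0.530726 = 1.57901 bits

Marginal of Y (column sums):
  P(Y=0) = 0 + 1/27 + 7/27 = 8/27
  P(Y=1) = 1/9 + 7/27 + 2/27 = 4/9
  P(Y=2) = 5/27 + 1/27 + 1/27 = 7/27
H(X|Y) = Σ_y P(y)·H(X|Y=y):
  Y=0: P(Y=0) = 8/27, P(X|Y=0) = (0, 1/8, 7/8) → H(X|Y=0) = 0.543564
  Y=1: P(Y=1) = 4/9, P(X|Y=1) = (1/4, 7/12, 1/6) → H(X|Y=1) = 1.384432
  Y=2: P(Y=2) = 7/27, P(X|Y=2) = (5/7, 1/7, 1/7) → H(X|Y=2) = 1.148835
H(X|Y) = (8/27)·0.543564 + (4/9)·1.384432 + (7/27)·1.148835 = 1.07421 bits

I(X;Y) = H(X) - H(X|Y) = 1.57901 - 1.07421 = 0.5048 bits

Cross-check via I(X;Y) = H(X) + H(Y) - H(X,Y): computing H(Y) from the column sums and H(X,Y) from the 9 cells in the same way gives H(Y) = 1.54485 bits and H(X,Y) = 2.61905 bits, so
I(X;Y) = 1.57901 + 1.54485 - 2.61905 = 0.5048 bits ✓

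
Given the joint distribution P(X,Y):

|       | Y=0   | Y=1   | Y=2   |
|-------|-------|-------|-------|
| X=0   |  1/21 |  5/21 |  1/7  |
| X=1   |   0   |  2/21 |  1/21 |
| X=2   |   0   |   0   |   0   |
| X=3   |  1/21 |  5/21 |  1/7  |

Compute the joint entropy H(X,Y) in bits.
2.7386 bits

H(X,Y) = -Σ_{x,y} P(x,y) log₂ P(x,y). Per-cell terms -P(x,y)·log₂P(x,y):
  X=0: 0.20916, 0.49295, 0.40105
  X=1: 0.00000, 0.32308, 0.20916
  X=2: 0.00000, 0.00000, 0.00000
  X=3: 0.20916, 0.49295, 0.40105
  (cells with P = 0 contribute 0)
Sum of the 12 terms: H(X,Y) = 2.7386 bits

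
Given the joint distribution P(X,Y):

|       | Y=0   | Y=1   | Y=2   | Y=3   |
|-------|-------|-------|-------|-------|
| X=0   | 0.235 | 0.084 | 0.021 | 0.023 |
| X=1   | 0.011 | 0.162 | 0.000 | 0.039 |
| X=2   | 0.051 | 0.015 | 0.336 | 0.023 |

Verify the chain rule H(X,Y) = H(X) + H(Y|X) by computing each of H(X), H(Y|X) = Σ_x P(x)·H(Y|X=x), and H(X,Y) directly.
H(X) = 1.5298 bits, H(Y|X) = 1.1468 bits, H(X,Y) = 2.6766 bits

Marginal of X (row sums):
  P(X=0) = 0.235 + 0.084 + 0.021 + 0.023 = 0.363
  P(X=1) = 0.011 + 0.162 + 0.000 + 0.039 = 0.212
  P(X=2) = 0.051 + 0.015 + 0.336 + 0.023 = 0.425
H(X) = -[0.363·log₂(0.363) + 0.212·log₂(0.212) + 0.425·log₂(0.425)]
  = 0.530691 + 0.474427 + 0.524648 = 1.5298 bits

H(Y|X) = Σ_x P(x)·H(Y|X=x):
  X=0: P(X=0) = 0.363, P(Y|X=0) = (235/363, 28/121, 7/121, 23/363) → H(Y|X=0) = 1.384771
  X=1: P(X=1) = 0.212, P(Y|X=1) = (11/212, 81/106, 0, 39/212) → H(Y|X=1) = 0.967354
  X=2: P(X=2) = 0.425, P(Y|X=2) = (3/25, 3/85, 336/425, 23/425) → H(Y|X=2) = 1.033066
H(Y|X) = 0.363·1.384771 + 0.212·0.967354 + 0.425·1.033066 = 1.1468 bits

H(X,Y) = -Σ_{x,y} P(x,y) log₂ P(x,y). Per-cell terms -P(x,y)·log₂P(x,y):
  X=0: 0.490978, 0.300171, 0.117043, 0.125171
  X=1: 0.071570, 0.425401, 0.000000, 0.182535
  X=2: 0.218961, 0.090883, 0.528685, 0.125171
  (cells with P = 0 contribute 0)
Sum of the 12 terms: H(X,Y) = 2.6766 bits

Chain rule check:
  H(X) + H(Y|X) = 1.5298 + 1.1468 = 2.6766 bits
  H(X,Y) = 2.6766 bits
✓ Chain rule verified.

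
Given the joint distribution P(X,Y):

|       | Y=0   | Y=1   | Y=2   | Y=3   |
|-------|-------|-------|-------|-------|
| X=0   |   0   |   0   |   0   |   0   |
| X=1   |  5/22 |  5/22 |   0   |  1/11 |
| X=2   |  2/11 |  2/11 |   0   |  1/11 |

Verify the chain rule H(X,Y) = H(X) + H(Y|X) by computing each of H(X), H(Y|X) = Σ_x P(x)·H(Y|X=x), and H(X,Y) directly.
H(X) = 0.9940 bits, H(Y|X) = 1.5009 bits, H(X,Y) = 2.4949 bits

Marginal of X (row sums):
  P(X=0) = 0 + 0 + 0 + 0 = 0
  P(X=1) = 5/22 + 5/22 + 0 + 1/11 = 6/11
  P(X=2) = 2/11 + 2/11 + 0 + 1/11 = 5/11
H(X) = -[(6/11)·log₂(6/11) + (5/11)·log₂(5/11)]   (outcomes with P = 0 contribute 0)
  = 0.47698 + 0.51705 = 0.9940 bits

H(Y|X) = Σ_x P(x)·H(Y|X=x):
  X=0: P(X=0) = 0 → contributes 0
  X=1: P(X=1) = 6/11, P(Y|X=1) = (5/12, 5/12, 0, 1/6) → H(Y|X=1) = 1.48336
  X=2: P(X=2) = 5/11, P(Y|X=2) = (2/5, 2/5, 0, 1/5) → H(Y|X=2) = 1.52193
H(Y|X) = (6/11)·1.48336 + (5/11)·1.52193 = 1.5009 bits

H(X,Y) = -Σ_{x,y} P(x,y) log₂ P(x,y). Per-cell terms -P(x,y)·log₂P(x,y):
  X=0: 0.00000, 0.00000, 0.00000, 0.00000
  X=1: 0.48580, 0.48580, 0.00000, 0.31449
  X=2: 0.44717, 0.44717, 0.00000, 0.31449
  (cells with P = 0 contribute 0)
Sum of the 12 terms: H(X,Y) = 2.4949 bits

Chain rule check:
  H(X) + H(Y|X) = 0.9940 + 1.5009 = 2.4949 bits
  H(X,Y) = 2.4949 bits
✓ Chain rule verified.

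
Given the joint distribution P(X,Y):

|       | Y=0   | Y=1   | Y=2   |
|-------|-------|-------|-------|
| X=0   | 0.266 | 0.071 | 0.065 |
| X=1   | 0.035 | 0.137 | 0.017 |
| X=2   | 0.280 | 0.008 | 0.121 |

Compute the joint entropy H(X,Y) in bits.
2.6362 bits

H(X,Y) = -Σ_{x,y} P(x,y) log₂ P(x,y). Per-cell terms -P(x,y)·log₂P(x,y):
  X=0: 0.50819, 0.27094, 0.25632
  X=1: 0.16928, 0.39288, 0.09993
  X=2: 0.51422, 0.05573, 0.36868
Sum of the 9 terms: H(X,Y) = 2.6362 bits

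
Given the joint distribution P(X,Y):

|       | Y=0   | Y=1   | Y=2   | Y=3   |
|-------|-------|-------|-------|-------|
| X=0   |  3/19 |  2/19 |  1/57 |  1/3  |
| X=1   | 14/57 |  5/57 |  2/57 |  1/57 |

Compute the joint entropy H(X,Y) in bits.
2.4704 bits

H(X,Y) = -Σ_{x,y} P(x,y) log₂ P(x,y). Per-cell terms -P(x,y)·log₂P(x,y):
  X=0: 0.4205, 0.3419, 0.1023, 0.5283
  X=1: 0.4975, 0.3080, 0.1696, 0.1023
Sum of the 8 terms: H(X,Y) = 2.4704 bits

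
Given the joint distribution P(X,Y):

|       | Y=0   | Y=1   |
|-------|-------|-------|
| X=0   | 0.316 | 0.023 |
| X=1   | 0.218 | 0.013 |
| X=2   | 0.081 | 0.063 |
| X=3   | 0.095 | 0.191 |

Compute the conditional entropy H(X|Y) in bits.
1.6659 bits

H(X|Y) = H(X,Y) - H(Y)

H(X,Y) = -Σ_{x,y} P(x,y) log₂ P(x,y). Per-cell terms -P(x,y)·log₂P(x,y):
  X=0: 0.52519, 0.12517
  X=1: 0.47908, 0.08145
  X=2: 0.29370, 0.25128
  X=3: 0.32261, 0.45618
Sum of the 8 terms: H(X,Y) = 2.53466 bits

Marginal of Y (column sums):
  P(Y=0) = 0.316 + 0.218 + 0.081 + 0.095 = 0.710
  P(Y=1) = 0.023 + 0.013 + 0.063 + 0.191 = 0.290
H(Y) = -[0.710·log₂(0.710) + 0.290·log₂(0.290)]
  = 0.35082 + 0.51790 = 0.86872 bits

H(X|Y) = H(X,Y) - H(Y) = 2.53466 - 0.86872 = 1.6659 bits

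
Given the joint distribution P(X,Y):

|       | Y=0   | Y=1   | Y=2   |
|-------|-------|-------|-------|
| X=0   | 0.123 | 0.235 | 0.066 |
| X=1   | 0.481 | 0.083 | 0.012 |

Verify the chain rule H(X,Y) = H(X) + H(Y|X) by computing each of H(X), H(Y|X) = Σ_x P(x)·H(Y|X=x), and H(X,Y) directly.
H(X) = 0.9833 bits, H(Y|X) = 1.0209 bits, H(X,Y) = 2.0041 bits

Marginal of X (row sums):
  P(X=0) = 0.123 + 0.235 + 0.066 = 0.424
  P(X=1) = 0.481 + 0.083 + 0.012 = 0.576
H(X) = -[0.424·log₂(0.424) + 0.576·log₂(0.576)]
  = 0.52485 + 0.45841 = 0.9833 bits

H(Y|X) = Σ_x P(x)·H(Y|X=x):
  X=0: P(X=0) = 0.424, P(Y|X=0) = (123/424, 235/424, 33/212) → H(Y|X=0) = 1.40754
  X=1: P(X=1) = 0.576, P(Y|X=1) = (481/576, 83/576, 1/48) → H(Y|X=1) = 0.73623
H(Y|X) = 0.424·1.40754 + 0.576·0.73623 = 1.0209 bits

H(X,Y) = -Σ_{x,y} P(x,y) log₂ P(x,y). Per-cell terms -P(x,y)·log₂P(x,y):
  X=0: 0.37186, 0.49098, 0.25881
  X=1: 0.50788, 0.29803, 0.07657
Sum of the 6 terms: H(X,Y) = 2.0041 bits

Chain rule check:
  H(X) + H(Y|X) = 0.9833 + 1.0209 = 2.0042 bits
  H(X,Y) = 2.0041 bits
✓ Chain rule verified (Δ = 0.0001 is 4-dp rounding noise: each of the three values was rounded independently).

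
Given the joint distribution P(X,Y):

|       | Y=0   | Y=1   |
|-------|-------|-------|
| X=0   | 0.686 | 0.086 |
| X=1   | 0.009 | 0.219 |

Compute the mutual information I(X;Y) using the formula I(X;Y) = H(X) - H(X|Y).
0.4434 bits

I(X;Y) = H(X) - H(X|Y)

Marginal of X (row sums):
  P(X=0) = 0.686 + 0.086 = 0.772
  P(X=1) = 0.009 + 0.219 = 0.228
H(X) = -[0.772·log₂(0.772) + 0.228·log₂(0.228)]
  = 0.2882 + 0.4863 = 0.7745 bits

Marginal of Y (column sums):
  P(Y=0) = 0.686 + 0.009 = 0.695
  P(Y=1) = 0.086 + 0.219 = 0.305
H(X|Y) = Σ_y P(y)·H(X|Y=y):
  Y=0: P(Y=0) = 0.695, P(X|Y=0) = (686/695, 9/695) → H(X|Y=0) = 0.0998
  Y=1: P(Y=1) = 0.305, P(X|Y=1) = (86/305, 219/305) → H(X|Y=1) = 0.8581
H(X|Y) = 0.695·0.0998 + 0.305·0.8581 = 0.3311 bits

I(X;Y) = H(X) - H(X|Y) = 0.7745 - 0.3311 = 0.4434 bits

Cross-check via I(X;Y) = H(X) + H(Y) - H(X,Y): computing H(Y) from the column sums and H(X,Y) from the 4 cells in the same way gives H(Y) = 0.8873 bits and H(X,Y) = 1.2184 bits, so
I(X;Y) = 0.7745 + 0.8873 - 1.2184 = 0.4434 bits ✓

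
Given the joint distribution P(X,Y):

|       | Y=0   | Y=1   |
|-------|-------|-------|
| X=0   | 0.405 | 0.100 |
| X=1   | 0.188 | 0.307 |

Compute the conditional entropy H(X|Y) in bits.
0.8618 bits

H(X|Y) = H(X,Y) - H(Y)

H(X,Y) = -Σ_{x,y} P(x,y) log₂ P(x,y). Per-cell terms -P(x,y)·log₂P(x,y):
  X=0: 0.5281225, 0.3321928
  X=1: 0.4533047, 0.5230327
Sum of the 4 terms: H(X,Y) = 1.836653 bits

Marginal of Y (column sums):
  P(Y=0) = 0.405 + 0.188 = 0.593
  P(Y=1) = 0.100 + 0.307 = 0.407
H(Y) = -[0.593·log₂(0.593) + 0.407·log₂(0.407)]
  = 0.4470603 + 0.5278380 = 0.974898 bits

H(X|Y) = H(X,Y) - H(Y) = 1.836653 - 0.974898 = 0.8618 bits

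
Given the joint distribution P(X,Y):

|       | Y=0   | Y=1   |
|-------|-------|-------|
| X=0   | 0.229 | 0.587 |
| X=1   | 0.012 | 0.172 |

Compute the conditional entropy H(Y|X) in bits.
0.7628 bits

H(Y|X) = H(X,Y) - H(X)

H(X,Y) = -Σ_{x,y} P(x,y) log₂ P(x,y). Per-cell terms -P(x,y)·log₂P(x,y):
  X=0: 0.486987, 0.451149
  X=1: 0.076570, 0.436797
Sum of the 4 terms: H(X,Y) = 1.451503 bits

Marginal of X (row sums):
  P(X=0) = 0.229 + 0.587 = 0.816
  P(X=1) = 0.012 + 0.172 = 0.184
H(X) = -[0.816·log₂(0.816) + 0.184·log₂(0.184)]
  = 0.239381 + 0.449369 = 0.688750 bits

H(Y|X) = H(X,Y) - H(X) = 1.451503 - 0.688750 = 0.7628 bits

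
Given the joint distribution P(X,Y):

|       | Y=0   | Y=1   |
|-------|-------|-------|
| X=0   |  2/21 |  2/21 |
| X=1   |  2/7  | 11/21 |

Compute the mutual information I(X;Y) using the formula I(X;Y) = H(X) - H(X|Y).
0.0100 bits

I(X;Y) = H(X) - H(X|Y)

Marginal of X (row sums):
  P(X=0) = 2/21 + 2/21 = 4/21
  P(X=1) = 2/7 + 11/21 = 17/21
H(X) = -[(4/21)·log₂(4/21) + (17/21)·log₂(17/21)]
  = 0.4557 + 0.2468 = 0.7025 bits

Marginal of Y (column sums):
  P(Y=0) = 2/21 + 2/7 = 8/21
  P(Y=1) = 2/21 + 11/21 = 13/21
H(X|Y) = Σ_y P(y)·H(X|Y=y):
  Y=0: P(Y=0) = 8/21, P(X|Y=0) = (1/4, 3/4) → H(X|Y=0) = 0.8113
  Y=1: P(Y=1) = 13/21, P(X|Y=1) = (2/13, 11/13) → H(X|Y=1) = 0.6194
H(X|Y) = (8/21)·0.8113 + (13/21)·0.6194 = 0.6925 bits

I(X;Y) = H(X) - H(X|Y) = 0.7025 - 0.6925 = 0.0100 bits

Cross-check via I(X;Y) = H(X) + H(Y) - H(X,Y): computing H(Y) from the column sums and H(X,Y) from the 4 cells in the same way gives H(Y) = 0.9587 bits and H(X,Y) = 1.6512 bits, so
I(X;Y) = 0.7025 + 0.9587 - 1.6512 = 0.0100 bits ✓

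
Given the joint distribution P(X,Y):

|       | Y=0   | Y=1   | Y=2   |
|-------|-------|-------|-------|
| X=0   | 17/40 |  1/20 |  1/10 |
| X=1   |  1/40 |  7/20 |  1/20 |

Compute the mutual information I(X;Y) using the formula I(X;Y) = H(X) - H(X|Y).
0.4892 bits

I(X;Y) = H(X) - H(X|Y)

Marginal of X (row sums):
  P(X=0) = 17/40 + 1/20 + 1/10 = 23/40
  P(X=1) = 1/40 + 7/20 + 1/20 = 17/40
H(X) = -[(23/40)·log₂(23/40) + (17/40)·log₂(17/40)]
  = 0.4591 + 0.5246 = 0.9837 bits

Marginal of Y (column sums):
  P(Y=0) = 17/40 + 1/40 = 9/20
  P(Y=1) = 1/20 + 7/20 = 2/5
  P(Y=2) = 1/10 + 1/20 = 3/20
H(X|Y) = Σ_y P(y)·H(X|Y=y):
  Y=0: P(Y=0) = 9/20, P(X|Y=0) = (17/18, 1/18) → H(X|Y=0) = 0.3095
  Y=1: P(Y=1) = 2/5, P(X|Y=1) = (1/8, 7/8) → H(X|Y=1) = 0.5436
  Y=2: P(Y=2) = 3/20, P(X|Y=2) = (2/3, 1/3) → H(X|Y=2) = 0.9183
H(X|Y) = (9/20)·0.3095 + (2/5)·0.5436 + (3/20)·0.9183 = 0.4945 bits

I(X;Y) = H(X) - H(X|Y) = 0.9837 - 0.4945 = 0.4892 bits

Cross-check via I(X;Y) = H(X) + H(Y) - H(X,Y): computing H(Y) from the column sums and H(X,Y) from the 6 cells in the same way gives H(Y) = 1.4577 bits and H(X,Y) = 1.9522 bits, so
I(X;Y) = 0.9837 + 1.4577 - 1.9522 = 0.4892 bits ✓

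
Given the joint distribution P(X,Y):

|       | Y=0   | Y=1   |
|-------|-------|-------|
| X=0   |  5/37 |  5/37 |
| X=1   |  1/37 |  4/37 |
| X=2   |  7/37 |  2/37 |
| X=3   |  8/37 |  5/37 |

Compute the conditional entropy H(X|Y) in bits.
1.8313 bits

H(X|Y) = H(X,Y) - H(Y)

H(X,Y) = -Σ_{x,y} P(x,y) log₂ P(x,y). Per-cell terms -P(x,y)·log₂P(x,y):
  X=0: 0.3902, 0.3902
  X=1: 0.1408, 0.3470
  X=2: 0.4545, 0.2275
  X=3: 0.4777, 0.3902
Sum of the 8 terms: H(X,Y) = 2.8181 bits

Marginal of Y (column sums):
  P(Y=0) = 5/37 + 1/37 + 7/37 + 8/37 = 21/37
  P(Y=1) = 5/37 + 4/37 + 2/37 + 5/37 = 16/37
H(Y) = -[(21/37)·log₂(21/37) + (16/37)·log₂(16/37)]
  = 0.4638 + 0.5230 = 0.9868 bits

H(X|Y) = H(X,Y) - H(Y) = 2.8181 - 0.9868 = 1.8313 bits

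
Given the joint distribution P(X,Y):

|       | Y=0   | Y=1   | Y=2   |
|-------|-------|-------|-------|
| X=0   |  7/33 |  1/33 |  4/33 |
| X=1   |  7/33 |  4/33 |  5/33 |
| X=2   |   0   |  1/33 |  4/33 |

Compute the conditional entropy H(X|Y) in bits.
1.2729 bits

H(X|Y) = H(X,Y) - H(Y)

H(X,Y) = -Σ_{x,y} P(x,y) log₂ P(x,y). Per-cell terms -P(x,y)·log₂P(x,y):
  X=0: 0.4745, 0.1529, 0.3690
  X=1: 0.4745, 0.3690, 0.4125
  X=2: 0.0000, 0.1529, 0.3690
  (cells with P = 0 contribute 0)
Sum of the 9 terms: H(X,Y) = 2.7743 bits

Marginal of Y (column sums):
  P(Y=0) = 7/33 + 7/33 + 0 = 14/33
  P(Y=1) = 1/33 + 4/33 + 1/33 = 2/11
  P(Y=2) = 4/33 + 5/33 + 4/33 = 13/33
H(Y) = -[(14/33)·log₂(14/33) + (2/11)·log₂(2/11) + (13/33)·log₂(13/33)]
  = 0.5248 + 0.4472 + 0.5294 = 1.5014 bits

H(X|Y) = H(X,Y) - H(Y) = 2.7743 - 1.5014 = 1.2729 bits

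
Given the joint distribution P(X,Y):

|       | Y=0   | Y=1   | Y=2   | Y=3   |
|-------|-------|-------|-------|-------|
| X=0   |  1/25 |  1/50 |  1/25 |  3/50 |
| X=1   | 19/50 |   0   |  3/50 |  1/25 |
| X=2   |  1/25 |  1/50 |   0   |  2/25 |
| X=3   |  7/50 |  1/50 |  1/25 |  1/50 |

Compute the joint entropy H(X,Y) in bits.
3.0864 bits

H(X,Y) = -Σ_{x,y} P(x,y) log₂ P(x,y). Per-cell terms -P(x,y)·log₂P(x,y):
  X=0: 0.18575, 0.11288, 0.18575, 0.24353
  X=1: 0.53045, 0.00000, 0.24353, 0.18575
  X=2: 0.18575, 0.11288, 0.00000, 0.29151
  X=3: 0.39711, 0.11288, 0.18575, 0.11288
  (cells with P = 0 contribute 0)
Sum of the 16 terms: H(X,Y) = 3.0864 bits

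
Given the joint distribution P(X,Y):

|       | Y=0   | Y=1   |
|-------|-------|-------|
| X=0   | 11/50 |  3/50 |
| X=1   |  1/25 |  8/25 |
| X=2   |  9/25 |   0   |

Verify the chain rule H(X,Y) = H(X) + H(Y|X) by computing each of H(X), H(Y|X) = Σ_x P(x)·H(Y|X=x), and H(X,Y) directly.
H(X) = 1.5755 bits, H(Y|X) = 0.3911 bits, H(X,Y) = 1.9665 bits

Marginal of X (row sums):
  P(X=0) = 11/50 + 3/50 = 7/25
  P(X=1) = 1/25 + 8/25 = 9/25
  P(X=2) = 9/25 + 0 = 9/25
H(X) = -[(7/25)·log₂(7/25) + (9/25)·log₂(9/25) + (9/25)·log₂(9/25)]
  = 0.51422 + 0.53062 + 0.53062 = 1.5755 bits

H(Y|X) = Σ_x P(x)·H(Y|X=x):
  X=0: P(X=0) = 7/25, P(Y|X=0) = (11/14, 3/14) → H(Y|X=0) = 0.74960
  X=1: P(X=1) = 9/25, P(Y|X=1) = (1/9, 8/9) → H(Y|X=1) = 0.50326
  X=2: P(X=2) = 9/25, P(Y|X=2) = (1, 0) → H(Y|X=2) = 0.00000
H(Y|X) = (7/25)·0.74960 + (9/25)·0.50326 + (9/25)·0.00000 = 0.3911 bits

H(X,Y) = -Σ_{x,y} P(x,y) log₂ P(x,y). Per-cell terms -P(x,y)·log₂P(x,y):
  X=0: 0.48057, 0.24353
  X=1: 0.18575, 0.52603
  X=2: 0.53062, 0.00000
  (cells with P = 0 contribute 0)
Sum of the 6 terms: H(X,Y) = 1.9665 bits

Chain rule check:
  H(X) + H(Y|X) = 1.5755 + 0.3911 = 1.9666 bits
  H(X,Y) = 1.9665 bits
✓ Chain rule verified (Δ = 0.0001 is 4-dp rounding noise: each of the three values was rounded independently).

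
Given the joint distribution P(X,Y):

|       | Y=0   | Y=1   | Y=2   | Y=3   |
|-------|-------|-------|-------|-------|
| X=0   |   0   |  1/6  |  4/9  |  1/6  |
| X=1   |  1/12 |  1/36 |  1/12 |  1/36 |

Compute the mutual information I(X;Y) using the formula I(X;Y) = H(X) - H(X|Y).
0.2020 bits

I(X;Y) = H(X) - H(X|Y)

Marginal of X (row sums):
  P(X=0) = 0 + 1/6 + 4/9 + 1/6 = 7/9
  P(X=1) = 1/12 + 1/36 + 1/12 + 1/36 = 2/9
H(X) = -[(7/9)·log₂(7/9) + (2/9)·log₂(2/9)]
  = 0.2820 + 0.4822 = 0.7642 bits

Marginal of Y (column sums):
  P(Y=0) = 0 + 1/12 = 1/12
  P(Y=1) = 1/6 + 1/36 = 7/36
  P(Y=2) = 4/9 + 1/12 = 19/36
  P(Y=3) = 1/6 + 1/36 = 7/36
H(X|Y) = Σ_y P(y)·H(X|Y=y):
  Y=0: P(Y=0) = 1/12, P(X|Y=0) = (0, 1) → H(X|Y=0) = 0.0000
  Y=1: P(Y=1) = 7/36, P(X|Y=1) = (6/7, 1/7) → H(X|Y=1) = 0.5917
  Y=2: P(Y=2) = 19/36, P(X|Y=2) = (16/19, 3/19) → H(X|Y=2) = 0.6292
  Y=3: P(Y=3) = 7/36, P(X|Y=3) = (6/7, 1/7) → H(X|Y=3) = 0.5917
H(X|Y) = (1/12)·0.0000 + (7/36)·0.5917 + (19/36)·0.6292 + (7/36)·0.5917 = 0.5622 bits

I(X;Y) = H(X) - H(X|Y) = 0.7642 - 0.5622 = 0.2020 bits

Cross-check via I(X;Y) = H(X) + H(Y) - H(X,Y): computing H(Y) from the column sums and H(X,Y) from the 8 cells in the same way gives H(Y) = 1.7041 bits and H(X,Y) = 2.2663 bits, so
I(X;Y) = 0.7642 + 1.7041 - 2.2663 = 0.2020 bits ✓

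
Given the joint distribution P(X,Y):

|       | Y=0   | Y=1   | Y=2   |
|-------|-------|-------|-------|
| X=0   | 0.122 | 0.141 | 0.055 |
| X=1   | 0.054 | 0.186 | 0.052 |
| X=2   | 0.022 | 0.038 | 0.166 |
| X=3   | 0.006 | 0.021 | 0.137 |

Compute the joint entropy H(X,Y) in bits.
3.1841 bits

H(X,Y) = -Σ_{x,y} P(x,y) log₂ P(x,y). Per-cell terms -P(x,y)·log₂P(x,y):
  X=0: 0.37028, 0.39850, 0.23014
  X=1: 0.22739, 0.45135, 0.22180
  X=2: 0.12114, 0.17928, 0.43006
  X=3: 0.04428, 0.11704, 0.39288
Sum of the 12 terms: H(X,Y) = 3.1841 bits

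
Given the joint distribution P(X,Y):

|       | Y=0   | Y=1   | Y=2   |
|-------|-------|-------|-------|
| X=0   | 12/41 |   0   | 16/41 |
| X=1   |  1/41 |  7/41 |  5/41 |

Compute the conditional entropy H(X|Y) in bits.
0.5296 bits

H(X|Y) = H(X,Y) - H(Y)

H(X,Y) = -Σ_{x,y} P(x,y) log₂ P(x,y). Per-cell terms -P(x,y)·log₂P(x,y):
  X=0: 0.518807, 0.000000, 0.529776
  X=1: 0.130672, 0.435400, 0.370198
  (cells with P = 0 contribute 0)
Sum of the 6 terms: H(X,Y) = 1.98485 bits

Marginal of Y (column sums):
  P(Y=0) = 12/41 + 1/41 = 13/41
  P(Y=1) = 0 + 7/41 = 7/41
  P(Y=2) = 16/41 + 5/41 = 21/41
H(Y) = -[(13/41)·log₂(13/41) + (7/41)·log₂(7/41) + (21/41)·log₂(21/41)]
  = 0.525426 + 0.435400 + 0.494388 = 1.45521 bits

H(X|Y) = H(X,Y) - H(Y) = 1.98485 - 1.45521 = 0.5296 bits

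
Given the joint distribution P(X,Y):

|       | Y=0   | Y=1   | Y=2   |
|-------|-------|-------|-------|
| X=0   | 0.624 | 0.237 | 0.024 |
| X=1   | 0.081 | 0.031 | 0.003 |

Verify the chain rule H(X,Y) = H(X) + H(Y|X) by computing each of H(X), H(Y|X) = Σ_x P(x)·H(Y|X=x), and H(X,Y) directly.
H(X) = 0.5148 bits, H(Y|X) = 1.0053 bits, H(X,Y) = 1.5202 bits

Marginal of X (row sums):
  P(X=0) = 0.624 + 0.237 + 0.024 = 0.885
  P(X=1) = 0.081 + 0.031 + 0.003 = 0.115
H(X) = -[0.885·log₂(0.885) + 0.115·log₂(0.115)]
  = 0.1560 + 0.3588 = 0.5148 bits

H(Y|X) = Σ_x P(x)·H(Y|X=x):
  X=0: P(X=0) = 0.885, P(Y|X=0) = (208/295, 79/295, 8/295) → H(Y|X=0) = 1.0056
  X=1: P(X=1) = 0.115, P(Y|X=1) = (81/115, 31/115, 3/115) → H(Y|X=1) = 1.0032
H(Y|X) = 0.885·1.0056 + 0.115·1.0032 = 1.0053 bits

H(X,Y) = -Σ_{x,y} P(x,y) log₂ P(x,y). Per-cell terms -P(x,y)·log₂P(x,y):
  X=0: 0.4246, 0.4923, 0.1291
  X=1: 0.2937, 0.1554, 0.0251
Sum of the 6 terms: H(X,Y) = 1.5202 bits

Chain rule check:
  H(X) + H(Y|X) = 0.5148 + 1.0053 = 1.5201 bits
  H(X,Y) = 1.5202 bits
✓ Chain rule verified (Δ = 0.0001 is 4-dp rounding noise: each of the three values was rounded independently).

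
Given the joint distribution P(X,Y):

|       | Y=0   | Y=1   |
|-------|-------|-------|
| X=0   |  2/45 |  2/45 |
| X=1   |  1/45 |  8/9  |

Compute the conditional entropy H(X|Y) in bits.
0.3190 bits

H(X|Y) = H(X,Y) - H(Y)

H(X,Y) = -Σ_{x,y} P(x,y) log₂ P(x,y). Per-cell terms -P(x,y)·log₂P(x,y):
  X=0: 0.19964, 0.19964
  X=1: 0.12204, 0.15104
Sum of the 4 terms: H(X,Y) = 0.6724 bits

Marginal of Y (column sums):
  P(Y=0) = 2/45 + 1/45 = 1/15
  P(Y=1) = 2/45 + 8/9 = 14/15
H(Y) = -[(1/15)·log₂(1/15) + (14/15)·log₂(14/15)]
  = 0.26046 + 0.09290 = 0.3534 bits

H(X|Y) = H(X,Y) - H(Y) = 0.6724 - 0.3534 = 0.3190 bits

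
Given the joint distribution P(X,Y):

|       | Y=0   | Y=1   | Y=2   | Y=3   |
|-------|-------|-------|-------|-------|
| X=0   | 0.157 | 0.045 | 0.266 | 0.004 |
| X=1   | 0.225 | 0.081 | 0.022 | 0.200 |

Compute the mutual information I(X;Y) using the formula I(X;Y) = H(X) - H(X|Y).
0.3655 bits

I(X;Y) = H(X) - H(X|Y)

Marginal of X (row sums):
  P(X=0) = 0.157 + 0.045 + 0.266 + 0.004 = 0.472
  P(X=1) = 0.225 + 0.081 + 0.022 + 0.200 = 0.528
H(X) = -[0.472·log₂(0.472) + 0.528·log₂(0.528)]
  = 0.5112 + 0.4865 = 0.9977 bits

Marginal of Y (column sums):
  P(Y=0) = 0.157 + 0.225 = 0.382
  P(Y=1) = 0.045 + 0.081 = 0.126
  P(Y=2) = 0.266 + 0.022 = 0.288
  P(Y=3) = 0.004 + 0.200 = 0.204
H(X|Y) = Σ_y P(y)·H(X|Y=y):
  Y=0: P(Y=0) = 0.382, P(X|Y=0) = (157/382, 225/382) → H(X|Y=0) = 0.9770
  Y=1: P(Y=1) = 0.126, P(X|Y=1) = (5/14, 9/14) → H(X|Y=1) = 0.9403
  Y=2: P(Y=2) = 0.288, P(X|Y=2) = (133/144, 11/144) → H(X|Y=2) = 0.3893
  Y=3: P(Y=3) = 0.204, P(X|Y=3) = (1/51, 50/51) → H(X|Y=3) = 0.1392
H(X|Y) = 0.382·0.9770 + 0.126·0.9403 + 0.288·0.3893 + 0.204·0.1392 = 0.6322 bits

I(X;Y) = H(X) - H(X|Y) = 0.9977 - 0.6322 = 0.3655 bits

Cross-check via I(X;Y) = H(X) + H(Y) - H(X,Y): computing H(Y) from the column sums and H(X,Y) from the 8 cells in the same way gives H(Y) = 1.8920 bits and H(X,Y) = 2.5242 bits, so
I(X;Y) = 0.9977 + 1.8920 - 2.5242 = 0.3655 bits ✓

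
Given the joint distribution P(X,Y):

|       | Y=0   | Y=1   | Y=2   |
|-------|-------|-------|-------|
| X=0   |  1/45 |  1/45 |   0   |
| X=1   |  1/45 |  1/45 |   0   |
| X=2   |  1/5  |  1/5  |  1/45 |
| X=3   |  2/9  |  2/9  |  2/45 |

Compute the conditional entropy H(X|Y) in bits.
1.4163 bits

H(X|Y) = H(X,Y) - H(Y)

H(X,Y) = -Σ_{x,y} P(x,y) log₂ P(x,y). Per-cell terms -P(x,y)·log₂P(x,y):
  X=0: 0.12204, 0.12204, 0.00000
  X=1: 0.12204, 0.12204, 0.00000
  X=2: 0.46439, 0.46439, 0.12204
  X=3: 0.48221, 0.48221, 0.19964
  (cells with P = 0 contribute 0)
Sum of the 12 terms: H(X,Y) = 2.7030 bits

Marginal of Y (column sums):
  P(Y=0) = 1/45 + 1/45 + 1/5 + 2/9 = 7/15
  P(Y=1) = 1/45 + 1/45 + 1/5 + 2/9 = 7/15
  P(Y=2) = 0 + 0 + 1/45 + 2/45 = 1/15
H(Y) = -[(7/15)·log₂(7/15) + (7/15)·log₂(7/15) + (1/15)·log₂(1/15)]
  = 0.51312 + 0.51312 + 0.26046 = 1.2867 bits

H(X|Y) = H(X,Y) - H(Y) = 2.7030 - 1.2867 = 1.4163 bits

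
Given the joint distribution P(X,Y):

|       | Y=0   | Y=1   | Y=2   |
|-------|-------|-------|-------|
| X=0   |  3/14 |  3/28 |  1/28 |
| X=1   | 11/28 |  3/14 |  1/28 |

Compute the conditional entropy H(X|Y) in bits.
0.9353 bits

H(X|Y) = H(X,Y) - H(Y)

H(X,Y) = -Σ_{x,y} P(x,y) log₂ P(x,y). Per-cell terms -P(x,y)·log₂P(x,y):
  X=0: 0.476227, 0.345256, 0.171691
  X=1: 0.529541, 0.476227, 0.171691
Sum of the 6 terms: H(X,Y) = 2.17063 bits

Marginal of Y (column sums):
  P(Y=0) = 3/14 + 11/28 = 17/28
  P(Y=1) = 3/28 + 3/14 = 9/28
  P(Y=2) = 1/28 + 1/28 = 1/14
H(Y) = -[(17/28)·log₂(17/28) + (9/28)·log₂(9/28) + (1/14)·log₂(1/14)]
  = 0.437077 + 0.526317 + 0.271954 = 1.23535 bits

H(X|Y) = H(X,Y) - H(Y) = 2.17063 - 1.23535 = 0.9353 bits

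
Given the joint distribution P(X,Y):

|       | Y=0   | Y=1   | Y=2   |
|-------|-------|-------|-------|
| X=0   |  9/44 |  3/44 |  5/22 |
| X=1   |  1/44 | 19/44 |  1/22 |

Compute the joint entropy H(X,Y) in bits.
2.0682 bits

H(X,Y) = -Σ_{x,y} P(x,y) log₂ P(x,y). Per-cell terms -P(x,y)·log₂P(x,y):
  X=0: 0.4683, 0.2642, 0.4858
  X=1: 0.1241, 0.5231, 0.2027
Sum of the 6 terms: H(X,Y) = 2.0682 bits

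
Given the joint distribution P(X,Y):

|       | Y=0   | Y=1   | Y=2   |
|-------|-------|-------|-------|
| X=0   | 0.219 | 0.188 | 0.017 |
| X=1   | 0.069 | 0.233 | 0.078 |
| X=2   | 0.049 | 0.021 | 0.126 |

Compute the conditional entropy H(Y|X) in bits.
1.2666 bits

H(Y|X) = H(X,Y) - H(X)

H(X,Y) = -Σ_{x,y} P(x,y) log₂ P(x,y). Per-cell terms -P(x,y)·log₂P(x,y):
  X=0: 0.479828, 0.453305, 0.099931
  X=1: 0.266151, 0.489672, 0.287070
  X=2: 0.213203, 0.117043, 0.376552
Sum of the 9 terms: H(X,Y) = 2.782755 bits

Marginal of X (row sums):
  P(X=0) = 0.219 + 0.188 + 0.017 = 0.424
  P(X=1) = 0.069 + 0.233 + 0.078 = 0.380
  P(X=2) = 0.049 + 0.021 + 0.126 = 0.196
H(X) = -[0.424·log₂(0.424) + 0.380·log₂(0.380) + 0.196·log₂(0.196)]
  = 0.524854 + 0.530453 + 0.460811 = 1.516118 bits

H(Y|X) = H(X,Y) - H(X) = 2.782755 - 1.516118 = 1.2666 bits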